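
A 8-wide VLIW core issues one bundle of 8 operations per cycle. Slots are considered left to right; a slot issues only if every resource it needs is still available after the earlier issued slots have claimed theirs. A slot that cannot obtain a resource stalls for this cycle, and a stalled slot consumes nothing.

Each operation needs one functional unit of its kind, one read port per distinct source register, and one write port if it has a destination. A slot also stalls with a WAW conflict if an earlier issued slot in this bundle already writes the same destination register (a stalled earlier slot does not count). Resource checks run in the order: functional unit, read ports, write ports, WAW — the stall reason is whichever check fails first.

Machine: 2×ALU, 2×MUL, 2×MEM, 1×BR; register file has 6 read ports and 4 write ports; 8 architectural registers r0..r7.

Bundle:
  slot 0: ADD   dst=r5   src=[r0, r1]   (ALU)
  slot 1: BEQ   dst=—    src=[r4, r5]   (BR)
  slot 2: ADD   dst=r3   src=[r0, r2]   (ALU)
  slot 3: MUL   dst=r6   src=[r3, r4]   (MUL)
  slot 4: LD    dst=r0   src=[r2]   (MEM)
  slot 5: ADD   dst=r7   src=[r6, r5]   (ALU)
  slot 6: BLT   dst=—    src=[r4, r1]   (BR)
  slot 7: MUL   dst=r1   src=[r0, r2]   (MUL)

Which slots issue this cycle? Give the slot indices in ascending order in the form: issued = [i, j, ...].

slot 0 (ALU): ISSUE — free A1,Mu2,Ld2,B1 rp4 wp3
slot 1 (BR): ISSUE — free A1,Mu2,Ld2,B0 rp2 wp3
slot 2 (ALU): ISSUE — free A0,Mu2,Ld2,B0 rp0 wp2
slot 3 (MUL): stall RD_PORT — free A0,Mu2,Ld2,B0 rp0 wp2
slot 4 (MEM): stall RD_PORT — free A0,Mu2,Ld2,B0 rp0 wp2
slot 5 (ALU): stall FU — free A0,Mu2,Ld2,B0 rp0 wp2
slot 6 (BR): stall FU — free A0,Mu2,Ld2,B0 rp0 wp2
slot 7 (MUL): stall RD_PORT — free A0,Mu2,Ld2,B0 rp0 wp2

issued = [0, 1, 2]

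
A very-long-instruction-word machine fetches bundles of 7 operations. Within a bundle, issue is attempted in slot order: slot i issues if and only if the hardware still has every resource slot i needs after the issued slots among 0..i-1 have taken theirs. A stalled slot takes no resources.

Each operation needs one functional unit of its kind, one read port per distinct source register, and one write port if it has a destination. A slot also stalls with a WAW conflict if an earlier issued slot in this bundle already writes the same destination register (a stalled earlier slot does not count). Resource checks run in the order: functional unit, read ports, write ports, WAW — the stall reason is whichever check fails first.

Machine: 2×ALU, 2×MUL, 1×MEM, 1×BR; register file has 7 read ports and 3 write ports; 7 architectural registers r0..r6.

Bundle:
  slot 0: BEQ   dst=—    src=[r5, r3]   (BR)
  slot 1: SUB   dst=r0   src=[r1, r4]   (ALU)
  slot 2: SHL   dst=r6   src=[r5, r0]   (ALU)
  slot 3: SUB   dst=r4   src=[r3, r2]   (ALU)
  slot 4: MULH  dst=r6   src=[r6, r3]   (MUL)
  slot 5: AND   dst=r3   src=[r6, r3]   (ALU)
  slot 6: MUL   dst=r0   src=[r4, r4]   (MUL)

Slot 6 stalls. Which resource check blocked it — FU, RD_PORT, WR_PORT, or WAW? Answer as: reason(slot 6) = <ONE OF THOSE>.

  0. BR ⇒ go  {2A/2Mu/1Ld/0B | 5r 3w}
  1. ALU→r0 ⇒ go  {1A/2Mu/1Ld/0B | 3r 2w}
  2. ALU→r6 ⇒ go  {0A/2Mu/1Ld/0B | 1r 1w}
  3. ALU→r4 ⇒ no(FU)  {0A/2Mu/1Ld/0B | 1r 1w}
  4. MUL→r6 ⇒ no(RD_PORT)  {0A/2Mu/1Ld/0B | 1r 1w}
  5. ALU→r3 ⇒ no(FU)  {0A/2Mu/1Ld/0B | 1r 1w}
  6. MUL→r0 ⇒ no(WAW)  {0A/2Mu/1Ld/0B | 1r 1w}

reason(slot 6) = WAW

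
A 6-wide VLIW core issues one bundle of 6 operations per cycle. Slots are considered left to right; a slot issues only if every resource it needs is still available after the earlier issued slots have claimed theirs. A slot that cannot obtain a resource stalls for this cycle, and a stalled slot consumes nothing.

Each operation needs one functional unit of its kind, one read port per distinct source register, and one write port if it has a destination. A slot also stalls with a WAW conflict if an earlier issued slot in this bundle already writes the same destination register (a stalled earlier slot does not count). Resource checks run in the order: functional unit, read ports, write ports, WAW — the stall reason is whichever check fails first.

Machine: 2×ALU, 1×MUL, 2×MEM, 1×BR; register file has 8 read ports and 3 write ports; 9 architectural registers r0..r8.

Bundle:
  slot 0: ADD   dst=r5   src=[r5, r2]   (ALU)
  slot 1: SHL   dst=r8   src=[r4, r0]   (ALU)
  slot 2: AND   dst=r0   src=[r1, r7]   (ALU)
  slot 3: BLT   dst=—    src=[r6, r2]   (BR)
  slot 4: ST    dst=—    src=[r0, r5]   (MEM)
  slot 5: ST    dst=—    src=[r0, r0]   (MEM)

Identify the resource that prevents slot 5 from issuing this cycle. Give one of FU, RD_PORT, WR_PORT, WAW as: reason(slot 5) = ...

reason(slot 5) = RD_PORT

[0] ALU needs rd=2 wr=1: ok; after: ALU=1 MUL=1 MEM=2 BR=1, R=6, W=2
[1] ALU needs rd=2 wr=1: ok; after: ALU=0 MUL=1 MEM=2 BR=1, R=4, W=1
[2] ALU needs rd=2 wr=1: FU; after: ALU=0 MUL=1 MEM=2 BR=1, R=4, W=1
[3] BR needs rd=2 wr=0: ok; after: ALU=0 MUL=1 MEM=2 BR=0, R=2, W=1
[4] MEM needs rd=2 wr=0: ok; after: ALU=0 MUL=1 MEM=1 BR=0, R=0, W=1
[5] MEM needs rd=1 wr=0: RD_PORT; after: ALU=0 MUL=1 MEM=1 BR=0, R=0, W=1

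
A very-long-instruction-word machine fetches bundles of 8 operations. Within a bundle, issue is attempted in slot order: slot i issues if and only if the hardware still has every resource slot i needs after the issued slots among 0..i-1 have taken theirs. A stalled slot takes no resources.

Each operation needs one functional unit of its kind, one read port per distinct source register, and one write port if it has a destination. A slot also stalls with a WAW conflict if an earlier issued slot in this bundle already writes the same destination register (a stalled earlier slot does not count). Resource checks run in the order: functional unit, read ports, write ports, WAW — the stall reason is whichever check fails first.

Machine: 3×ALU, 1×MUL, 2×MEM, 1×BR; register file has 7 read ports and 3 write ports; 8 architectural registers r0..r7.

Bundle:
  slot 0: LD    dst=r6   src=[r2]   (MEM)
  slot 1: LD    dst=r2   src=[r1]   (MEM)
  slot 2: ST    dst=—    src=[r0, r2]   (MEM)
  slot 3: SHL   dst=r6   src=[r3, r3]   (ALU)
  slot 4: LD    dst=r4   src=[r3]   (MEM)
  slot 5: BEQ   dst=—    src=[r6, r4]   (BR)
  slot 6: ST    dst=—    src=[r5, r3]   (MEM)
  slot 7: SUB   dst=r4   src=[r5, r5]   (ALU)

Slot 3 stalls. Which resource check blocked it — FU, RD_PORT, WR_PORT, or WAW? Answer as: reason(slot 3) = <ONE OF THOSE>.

reason(slot 3) = WAW

  0. MEM→r6 ⇒ go  {3A/1Mu/1Ld/1B | 6r 2w}
  1. MEM→r2 ⇒ go  {3A/1Mu/0Ld/1B | 5r 1w}
  2. MEM ⇒ no(FU)  {3A/1Mu/0Ld/1B | 5r 1w}
  3. ALU→r6 ⇒ no(WAW)  {3A/1Mu/0Ld/1B | 5r 1w}
  4. MEM→r4 ⇒ no(FU)  {3A/1Mu/0Ld/1B | 5r 1w}
  5. BR ⇒ go  {3A/1Mu/0Ld/0B | 3r 1w}
  6. MEM ⇒ no(FU)  {3A/1Mu/0Ld/0B | 3r 1w}
  7. ALU→r4 ⇒ go  {2A/1Mu/0Ld/0B | 2r 0w}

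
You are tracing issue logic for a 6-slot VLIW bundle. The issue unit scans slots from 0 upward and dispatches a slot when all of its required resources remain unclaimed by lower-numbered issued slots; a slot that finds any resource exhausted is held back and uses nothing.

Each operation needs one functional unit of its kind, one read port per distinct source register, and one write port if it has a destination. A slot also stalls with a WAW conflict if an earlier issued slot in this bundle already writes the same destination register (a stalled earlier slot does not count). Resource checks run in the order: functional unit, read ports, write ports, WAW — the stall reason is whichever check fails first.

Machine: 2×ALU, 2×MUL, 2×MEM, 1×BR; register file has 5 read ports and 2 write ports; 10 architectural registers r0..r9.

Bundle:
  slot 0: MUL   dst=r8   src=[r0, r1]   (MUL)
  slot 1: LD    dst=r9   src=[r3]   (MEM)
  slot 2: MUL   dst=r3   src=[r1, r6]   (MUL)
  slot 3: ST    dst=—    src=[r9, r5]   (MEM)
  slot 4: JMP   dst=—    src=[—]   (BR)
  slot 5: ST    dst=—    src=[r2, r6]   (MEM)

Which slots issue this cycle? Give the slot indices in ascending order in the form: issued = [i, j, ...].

#0 MUL src=r0,r1 dispatched  <A:2 Mu:1 Ld:2 B:1 rd:3 wr:1>
#1 MEM src=r3 dispatched  <A:2 Mu:1 Ld:1 B:1 rd:2 wr:0>
#2 MUL src=r1,r6 held:WR_PORT  <A:2 Mu:1 Ld:1 B:1 rd:2 wr:0>
#3 MEM src=r9,r5 dispatched  <A:2 Mu:1 Ld:0 B:1 rd:0 wr:0>
#4 BR src=- dispatched  <A:2 Mu:1 Ld:0 B:0 rd:0 wr:0>
#5 MEM src=r2,r6 held:FU  <A:2 Mu:1 Ld:0 B:0 rd:0 wr:0>

issued = [0, 1, 3, 4]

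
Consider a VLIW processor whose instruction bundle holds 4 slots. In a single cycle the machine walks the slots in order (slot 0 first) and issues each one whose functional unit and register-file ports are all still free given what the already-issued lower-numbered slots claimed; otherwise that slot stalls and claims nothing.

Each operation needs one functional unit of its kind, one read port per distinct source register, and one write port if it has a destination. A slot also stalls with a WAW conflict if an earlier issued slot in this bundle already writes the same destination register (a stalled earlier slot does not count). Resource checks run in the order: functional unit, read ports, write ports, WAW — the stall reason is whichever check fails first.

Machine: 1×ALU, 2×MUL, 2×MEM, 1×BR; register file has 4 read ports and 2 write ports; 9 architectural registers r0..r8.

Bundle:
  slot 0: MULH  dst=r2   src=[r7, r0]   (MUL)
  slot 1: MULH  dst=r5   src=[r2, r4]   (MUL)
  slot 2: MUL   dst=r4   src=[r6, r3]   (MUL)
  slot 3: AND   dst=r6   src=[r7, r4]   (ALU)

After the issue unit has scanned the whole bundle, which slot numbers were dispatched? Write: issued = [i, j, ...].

issued = [0, 1]

(0) want 1×MUL +2rd +1wr — yes → AL1|MU1|ME2|BR1|rd2|wr1
(1) want 1×MUL +2rd +1wr — yes → AL1|MU0|ME2|BR1|rd0|wr0
(2) want 1×MUL +2rd +1wr — FU → AL1|MU0|ME2|BR1|rd0|wr0
(3) want 1×ALU +2rd +1wr — RD_PORT → AL1|MU0|ME2|BR1|rd0|wr0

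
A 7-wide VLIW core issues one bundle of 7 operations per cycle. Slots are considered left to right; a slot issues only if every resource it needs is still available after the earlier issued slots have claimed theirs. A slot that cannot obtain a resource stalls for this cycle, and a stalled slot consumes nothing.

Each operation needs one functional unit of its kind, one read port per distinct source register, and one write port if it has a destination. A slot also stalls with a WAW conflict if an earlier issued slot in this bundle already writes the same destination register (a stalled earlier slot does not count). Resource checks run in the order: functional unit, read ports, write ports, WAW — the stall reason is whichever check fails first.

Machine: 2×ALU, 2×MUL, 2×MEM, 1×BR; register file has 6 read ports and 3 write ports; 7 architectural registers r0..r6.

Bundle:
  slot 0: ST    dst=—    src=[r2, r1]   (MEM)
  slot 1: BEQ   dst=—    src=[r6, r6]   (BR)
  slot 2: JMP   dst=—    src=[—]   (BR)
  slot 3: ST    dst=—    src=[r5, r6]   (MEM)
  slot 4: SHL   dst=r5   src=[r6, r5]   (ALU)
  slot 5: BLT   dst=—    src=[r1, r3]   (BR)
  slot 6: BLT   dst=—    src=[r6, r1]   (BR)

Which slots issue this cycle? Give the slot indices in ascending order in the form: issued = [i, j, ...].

issued = [0, 1, 3]

slot 0 (MEM): ISSUE — free A2,Mu2,Ld1,B1 rp4 wp3
slot 1 (BR): ISSUE — free A2,Mu2,Ld1,B0 rp3 wp3
slot 2 (BR): stall FU — free A2,Mu2,Ld1,B0 rp3 wp3
slot 3 (MEM): ISSUE — free A2,Mu2,Ld0,B0 rp1 wp3
slot 4 (ALU): stall RD_PORT — free A2,Mu2,Ld0,B0 rp1 wp3
slot 5 (BR): stall FU — free A2,Mu2,Ld0,B0 rp1 wp3
slot 6 (BR): stall FU — free A2,Mu2,Ld0,B0 rp1 wp3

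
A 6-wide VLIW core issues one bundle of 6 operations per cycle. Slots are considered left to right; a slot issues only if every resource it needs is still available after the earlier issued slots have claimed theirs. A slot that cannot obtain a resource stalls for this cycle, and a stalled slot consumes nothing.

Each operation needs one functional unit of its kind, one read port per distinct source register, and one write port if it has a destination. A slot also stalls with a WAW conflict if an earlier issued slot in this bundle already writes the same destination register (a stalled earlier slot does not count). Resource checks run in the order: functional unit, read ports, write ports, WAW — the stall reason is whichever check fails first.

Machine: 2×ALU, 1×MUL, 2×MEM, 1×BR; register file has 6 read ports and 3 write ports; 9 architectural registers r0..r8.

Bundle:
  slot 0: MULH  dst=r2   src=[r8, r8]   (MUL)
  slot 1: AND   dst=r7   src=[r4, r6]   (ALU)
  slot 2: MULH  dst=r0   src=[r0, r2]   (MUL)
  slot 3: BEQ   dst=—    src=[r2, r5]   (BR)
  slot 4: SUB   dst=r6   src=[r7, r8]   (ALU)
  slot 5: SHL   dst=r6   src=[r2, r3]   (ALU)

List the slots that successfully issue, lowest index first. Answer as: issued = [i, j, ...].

(0) want 1×MUL +1rd +1wr — yes → AL2|MU0|ME2|BR1|rd5|wr2
(1) want 1×ALU +2rd +1wr — yes → AL1|MU0|ME2|BR1|rd3|wr1
(2) want 1×MUL +2rd +1wr — FU → AL1|MU0|ME2|BR1|rd3|wr1
(3) want 1×BR +2rd +0wr — yes → AL1|MU0|ME2|BR0|rd1|wr1
(4) want 1×ALU +2rd +1wr — RD_PORT → AL1|MU0|ME2|BR0|rd1|wr1
(5) want 1×ALU +2rd +1wr — RD_PORT → AL1|MU0|ME2|BR0|rd1|wr1

issued = [0, 1, 3]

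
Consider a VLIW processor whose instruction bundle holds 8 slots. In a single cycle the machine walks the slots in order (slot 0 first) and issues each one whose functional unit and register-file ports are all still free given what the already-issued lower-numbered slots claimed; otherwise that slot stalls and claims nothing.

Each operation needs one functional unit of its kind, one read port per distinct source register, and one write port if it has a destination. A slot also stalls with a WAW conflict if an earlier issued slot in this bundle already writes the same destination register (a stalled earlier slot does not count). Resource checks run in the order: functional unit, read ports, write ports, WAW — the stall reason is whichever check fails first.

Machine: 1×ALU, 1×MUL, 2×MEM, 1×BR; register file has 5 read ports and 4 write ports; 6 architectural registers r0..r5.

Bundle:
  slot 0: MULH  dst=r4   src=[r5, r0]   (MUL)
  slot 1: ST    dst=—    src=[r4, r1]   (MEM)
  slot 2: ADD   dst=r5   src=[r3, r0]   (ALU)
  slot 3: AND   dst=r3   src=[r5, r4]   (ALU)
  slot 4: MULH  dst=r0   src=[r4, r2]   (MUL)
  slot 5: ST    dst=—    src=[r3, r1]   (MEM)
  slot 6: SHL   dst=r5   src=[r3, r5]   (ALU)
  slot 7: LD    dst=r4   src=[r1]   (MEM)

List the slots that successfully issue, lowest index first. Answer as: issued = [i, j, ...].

  0. MUL→r4 ⇒ go  {1A/0Mu/2Ld/1B | 3r 3w}
  1. MEM ⇒ go  {1A/0Mu/1Ld/1B | 1r 3w}
  2. ALU→r5 ⇒ no(RD_PORT)  {1A/0Mu/1Ld/1B | 1r 3w}
  3. ALU→r3 ⇒ no(RD_PORT)  {1A/0Mu/1Ld/1B | 1r 3w}
  4. MUL→r0 ⇒ no(FU)  {1A/0Mu/1Ld/1B | 1r 3w}
  5. MEM ⇒ no(RD_PORT)  {1A/0Mu/1Ld/1B | 1r 3w}
  6. ALU→r5 ⇒ no(RD_PORT)  {1A/0Mu/1Ld/1B | 1r 3w}
  7. MEM→r4 ⇒ no(WAW)  {1A/0Mu/1Ld/1B | 1r 3w}

issued = [0, 1]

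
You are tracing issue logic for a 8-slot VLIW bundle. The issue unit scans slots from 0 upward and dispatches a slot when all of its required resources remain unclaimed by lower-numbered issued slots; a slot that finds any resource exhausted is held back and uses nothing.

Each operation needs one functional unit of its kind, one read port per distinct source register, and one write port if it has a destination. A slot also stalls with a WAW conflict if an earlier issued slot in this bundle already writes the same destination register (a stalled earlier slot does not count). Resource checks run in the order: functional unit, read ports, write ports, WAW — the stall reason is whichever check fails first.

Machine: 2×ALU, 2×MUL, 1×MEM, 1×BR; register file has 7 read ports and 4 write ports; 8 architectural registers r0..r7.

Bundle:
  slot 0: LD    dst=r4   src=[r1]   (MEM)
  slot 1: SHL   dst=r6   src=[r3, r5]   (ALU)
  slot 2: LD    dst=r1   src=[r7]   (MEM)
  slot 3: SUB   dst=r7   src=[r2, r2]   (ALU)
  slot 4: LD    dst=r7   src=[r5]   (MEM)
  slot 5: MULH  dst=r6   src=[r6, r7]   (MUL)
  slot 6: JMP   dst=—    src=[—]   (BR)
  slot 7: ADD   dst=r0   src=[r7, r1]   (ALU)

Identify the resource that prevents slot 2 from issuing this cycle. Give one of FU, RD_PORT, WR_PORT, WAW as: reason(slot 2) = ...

#0 MEM src=r1 dispatched  <A:2 Mu:2 Ld:0 B:1 rd:6 wr:3>
#1 ALU src=r3,r5 dispatched  <A:1 Mu:2 Ld:0 B:1 rd:4 wr:2>
#2 MEM src=r7 held:FU  <A:1 Mu:2 Ld:0 B:1 rd:4 wr:2>
#3 ALU src=r2,r2 dispatched  <A:0 Mu:2 Ld:0 B:1 rd:3 wr:1>
#4 MEM src=r5 held:FU  <A:0 Mu:2 Ld:0 B:1 rd:3 wr:1>
#5 MUL src=r6,r7 held:WAW  <A:0 Mu:2 Ld:0 B:1 rd:3 wr:1>
#6 BR src=- dispatched  <A:0 Mu:2 Ld:0 B:0 rd:3 wr:1>
#7 ALU src=r7,r1 held:FU  <A:0 Mu:2 Ld:0 B:0 rd:3 wr:1>

reason(slot 2) = FU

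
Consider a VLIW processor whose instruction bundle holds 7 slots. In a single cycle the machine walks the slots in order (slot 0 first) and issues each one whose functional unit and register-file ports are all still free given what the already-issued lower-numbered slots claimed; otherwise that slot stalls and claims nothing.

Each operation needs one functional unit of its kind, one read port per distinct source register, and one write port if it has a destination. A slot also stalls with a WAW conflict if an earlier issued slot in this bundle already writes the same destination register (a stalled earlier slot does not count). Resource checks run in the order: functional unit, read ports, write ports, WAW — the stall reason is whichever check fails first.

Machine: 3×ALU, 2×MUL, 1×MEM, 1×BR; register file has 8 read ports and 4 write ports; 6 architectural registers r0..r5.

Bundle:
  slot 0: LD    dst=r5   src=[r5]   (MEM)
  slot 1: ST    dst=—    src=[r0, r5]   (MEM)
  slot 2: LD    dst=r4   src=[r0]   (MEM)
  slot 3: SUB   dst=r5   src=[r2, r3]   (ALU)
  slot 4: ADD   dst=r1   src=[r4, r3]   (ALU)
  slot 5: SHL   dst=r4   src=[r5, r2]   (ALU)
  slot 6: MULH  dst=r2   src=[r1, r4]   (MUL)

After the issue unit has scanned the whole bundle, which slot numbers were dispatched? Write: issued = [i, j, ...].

#0 MEM src=r5 dispatched  <A:3 Mu:2 Ld:0 B:1 rd:7 wr:3>
#1 MEM src=r0,r5 held:FU  <A:3 Mu:2 Ld:0 B:1 rd:7 wr:3>
#2 MEM src=r0 held:FU  <A:3 Mu:2 Ld:0 B:1 rd:7 wr:3>
#3 ALU src=r2,r3 held:WAW  <A:3 Mu:2 Ld:0 B:1 rd:7 wr:3>
#4 ALU src=r4,r3 dispatched  <A:2 Mu:2 Ld:0 B:1 rd:5 wr:2>
#5 ALU src=r5,r2 dispatched  <A:1 Mu:2 Ld:0 B:1 rd:3 wr:1>
#6 MUL src=r1,r4 dispatched  <A:1 Mu:1 Ld:0 B:1 rd:1 wr:0>

issued = [0, 4, 5, 6]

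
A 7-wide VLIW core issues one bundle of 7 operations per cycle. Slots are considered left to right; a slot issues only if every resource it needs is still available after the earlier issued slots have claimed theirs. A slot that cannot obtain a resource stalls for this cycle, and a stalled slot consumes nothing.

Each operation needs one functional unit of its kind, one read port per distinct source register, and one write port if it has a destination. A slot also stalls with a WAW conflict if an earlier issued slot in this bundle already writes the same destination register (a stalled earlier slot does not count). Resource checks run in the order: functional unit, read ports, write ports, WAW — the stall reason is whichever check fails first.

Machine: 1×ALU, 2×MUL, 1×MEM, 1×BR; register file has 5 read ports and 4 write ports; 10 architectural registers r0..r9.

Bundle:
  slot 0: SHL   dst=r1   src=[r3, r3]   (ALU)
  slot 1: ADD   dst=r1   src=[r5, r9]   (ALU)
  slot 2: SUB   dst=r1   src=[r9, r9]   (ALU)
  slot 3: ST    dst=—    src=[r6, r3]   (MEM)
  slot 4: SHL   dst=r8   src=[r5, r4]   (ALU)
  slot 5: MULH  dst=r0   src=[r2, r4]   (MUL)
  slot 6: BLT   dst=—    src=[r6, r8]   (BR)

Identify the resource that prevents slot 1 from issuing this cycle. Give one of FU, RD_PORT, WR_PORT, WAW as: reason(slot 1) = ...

reason(slot 1) = FU

(0) want 1×ALU +1rd +1wr — yes → AL0|MU2|ME1|BR1|rd4|wr3
(1) want 1×ALU +2rd +1wr — FU → AL0|MU2|ME1|BR1|rd4|wr3
(2) want 1×ALU +1rd +1wr — FU → AL0|MU2|ME1|BR1|rd4|wr3
(3) want 1×MEM +2rd +0wr — yes → AL0|MU2|ME0|BR1|rd2|wr3
(4) want 1×ALU +2rd +1wr — FU → AL0|MU2|ME0|BR1|rd2|wr3
(5) want 1×MUL +2rd +1wr — yes → AL0|MU1|ME0|BR1|rd0|wr2
(6) want 1×BR +2rd +0wr — RD_PORT → AL0|MU1|ME0|BR1|rd0|wr2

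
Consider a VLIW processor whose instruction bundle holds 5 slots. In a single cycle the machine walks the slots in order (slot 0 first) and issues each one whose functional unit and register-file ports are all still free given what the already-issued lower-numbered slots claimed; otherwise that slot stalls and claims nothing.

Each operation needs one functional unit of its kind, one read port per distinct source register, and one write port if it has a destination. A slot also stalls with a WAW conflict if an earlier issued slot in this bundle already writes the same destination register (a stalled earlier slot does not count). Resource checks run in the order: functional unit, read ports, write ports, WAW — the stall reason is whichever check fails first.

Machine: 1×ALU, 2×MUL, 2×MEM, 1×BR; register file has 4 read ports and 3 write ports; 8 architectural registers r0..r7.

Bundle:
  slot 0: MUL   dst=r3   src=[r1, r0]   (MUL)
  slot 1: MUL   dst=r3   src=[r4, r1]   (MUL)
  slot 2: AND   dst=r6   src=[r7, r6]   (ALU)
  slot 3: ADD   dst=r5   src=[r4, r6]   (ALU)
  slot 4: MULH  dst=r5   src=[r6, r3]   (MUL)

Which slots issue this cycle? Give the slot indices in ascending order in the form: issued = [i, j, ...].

  0. MUL→r3 ⇒ go  {1A/1Mu/2Ld/1B | 2r 2w}
  1. MUL→r3 ⇒ no(WAW)  {1A/1Mu/2Ld/1B | 2r 2w}
  2. ALU→r6 ⇒ go  {0A/1Mu/2Ld/1B | 0r 1w}
  3. ALU→r5 ⇒ no(FU)  {0A/1Mu/2Ld/1B | 0r 1w}
  4. MUL→r5 ⇒ no(RD_PORT)  {0A/1Mu/2Ld/1B | 0r 1w}

issued = [0, 2]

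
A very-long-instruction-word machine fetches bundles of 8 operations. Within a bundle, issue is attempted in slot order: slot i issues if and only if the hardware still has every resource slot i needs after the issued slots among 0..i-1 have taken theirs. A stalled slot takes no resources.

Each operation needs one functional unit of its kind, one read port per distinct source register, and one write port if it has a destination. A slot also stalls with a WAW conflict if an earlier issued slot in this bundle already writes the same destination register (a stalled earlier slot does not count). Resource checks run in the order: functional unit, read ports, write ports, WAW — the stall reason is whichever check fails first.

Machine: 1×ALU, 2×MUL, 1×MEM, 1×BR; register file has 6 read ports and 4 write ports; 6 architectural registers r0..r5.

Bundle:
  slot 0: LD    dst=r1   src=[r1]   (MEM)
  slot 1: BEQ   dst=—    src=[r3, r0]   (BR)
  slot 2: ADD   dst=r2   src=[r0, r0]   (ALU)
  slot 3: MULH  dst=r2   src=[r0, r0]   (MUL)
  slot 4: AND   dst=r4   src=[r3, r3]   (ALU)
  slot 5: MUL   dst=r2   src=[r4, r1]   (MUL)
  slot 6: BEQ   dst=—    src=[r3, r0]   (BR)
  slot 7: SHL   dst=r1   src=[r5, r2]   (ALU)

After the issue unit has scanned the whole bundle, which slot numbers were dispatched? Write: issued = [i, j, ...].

issued = [0, 1, 2]

[0] MEM needs rd=1 wr=1: ok; after: ALU=1 MUL=2 MEM=0 BR=1, R=5, W=3
[1] BR needs rd=2 wr=0: ok; after: ALU=1 MUL=2 MEM=0 BR=0, R=3, W=3
[2] ALU needs rd=1 wr=1: ok; after: ALU=0 MUL=2 MEM=0 BR=0, R=2, W=2
[3] MUL needs rd=1 wr=1: WAW; after: ALU=0 MUL=2 MEM=0 BR=0, R=2, W=2
[4] ALU needs rd=1 wr=1: FU; after: ALU=0 MUL=2 MEM=0 BR=0, R=2, W=2
[5] MUL needs rd=2 wr=1: WAW; after: ALU=0 MUL=2 MEM=0 BR=0, R=2, W=2
[6] BR needs rd=2 wr=0: FU; after: ALU=0 MUL=2 MEM=0 BR=0, R=2, W=2
[7] ALU needs rd=2 wr=1: FU; after: ALU=0 MUL=2 MEM=0 BR=0, R=2, W=2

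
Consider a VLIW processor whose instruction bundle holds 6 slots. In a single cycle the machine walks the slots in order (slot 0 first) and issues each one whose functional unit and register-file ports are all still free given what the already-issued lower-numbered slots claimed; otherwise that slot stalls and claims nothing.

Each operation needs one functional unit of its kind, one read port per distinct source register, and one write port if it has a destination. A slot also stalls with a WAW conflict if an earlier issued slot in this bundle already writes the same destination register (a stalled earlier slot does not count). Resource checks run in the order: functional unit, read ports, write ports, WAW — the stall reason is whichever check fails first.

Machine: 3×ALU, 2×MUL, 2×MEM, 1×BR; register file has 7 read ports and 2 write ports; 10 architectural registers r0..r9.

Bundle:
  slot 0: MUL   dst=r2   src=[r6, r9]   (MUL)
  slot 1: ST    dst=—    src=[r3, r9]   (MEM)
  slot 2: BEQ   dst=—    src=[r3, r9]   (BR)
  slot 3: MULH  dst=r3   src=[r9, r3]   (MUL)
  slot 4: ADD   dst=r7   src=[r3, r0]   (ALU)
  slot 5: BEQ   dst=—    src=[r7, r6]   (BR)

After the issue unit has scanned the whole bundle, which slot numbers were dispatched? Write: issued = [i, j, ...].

issued = [0, 1, 2]

slot 0 (MUL): ISSUE — free A3,Mu1,Ld2,B1 rp5 wp1
slot 1 (MEM): ISSUE — free A3,Mu1,Ld1,B1 rp3 wp1
slot 2 (BR): ISSUE — free A3,Mu1,Ld1,B0 rp1 wp1
slot 3 (MUL): stall RD_PORT — free A3,Mu1,Ld1,B0 rp1 wp1
slot 4 (ALU): stall RD_PORT — free A3,Mu1,Ld1,B0 rp1 wp1
slot 5 (BR): stall FU — free A3,Mu1,Ld1,B0 rp1 wp1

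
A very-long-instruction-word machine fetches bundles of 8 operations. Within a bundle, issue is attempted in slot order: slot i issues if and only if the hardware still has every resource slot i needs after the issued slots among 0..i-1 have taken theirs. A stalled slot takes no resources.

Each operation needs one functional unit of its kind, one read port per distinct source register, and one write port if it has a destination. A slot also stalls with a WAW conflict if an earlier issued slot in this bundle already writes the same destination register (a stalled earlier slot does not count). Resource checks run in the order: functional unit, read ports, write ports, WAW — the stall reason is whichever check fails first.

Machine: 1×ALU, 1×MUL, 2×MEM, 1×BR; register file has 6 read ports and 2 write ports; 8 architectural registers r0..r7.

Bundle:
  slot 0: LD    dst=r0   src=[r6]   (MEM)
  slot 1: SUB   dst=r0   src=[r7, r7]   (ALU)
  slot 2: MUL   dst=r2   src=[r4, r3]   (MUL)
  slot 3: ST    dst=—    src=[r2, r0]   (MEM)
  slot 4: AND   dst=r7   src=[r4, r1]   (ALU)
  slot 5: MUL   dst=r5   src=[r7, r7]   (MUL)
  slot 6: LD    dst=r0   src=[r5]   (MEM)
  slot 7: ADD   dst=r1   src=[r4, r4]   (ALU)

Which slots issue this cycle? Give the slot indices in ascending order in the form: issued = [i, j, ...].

slot 0 (MEM): ISSUE — free A1,Mu1,Ld1,B1 rp5 wp1
slot 1 (ALU): stall WAW — free A1,Mu1,Ld1,B1 rp5 wp1
slot 2 (MUL): ISSUE — free A1,Mu0,Ld1,B1 rp3 wp0
slot 3 (MEM): ISSUE — free A1,Mu0,Ld0,B1 rp1 wp0
slot 4 (ALU): stall RD_PORT — free A1,Mu0,Ld0,B1 rp1 wp0
slot 5 (MUL): stall FU — free A1,Mu0,Ld0,B1 rp1 wp0
slot 6 (MEM): stall FU — free A1,Mu0,Ld0,B1 rp1 wp0
slot 7 (ALU): stall WR_PORT — free A1,Mu0,Ld0,B1 rp1 wp0

issued = [0, 2, 3]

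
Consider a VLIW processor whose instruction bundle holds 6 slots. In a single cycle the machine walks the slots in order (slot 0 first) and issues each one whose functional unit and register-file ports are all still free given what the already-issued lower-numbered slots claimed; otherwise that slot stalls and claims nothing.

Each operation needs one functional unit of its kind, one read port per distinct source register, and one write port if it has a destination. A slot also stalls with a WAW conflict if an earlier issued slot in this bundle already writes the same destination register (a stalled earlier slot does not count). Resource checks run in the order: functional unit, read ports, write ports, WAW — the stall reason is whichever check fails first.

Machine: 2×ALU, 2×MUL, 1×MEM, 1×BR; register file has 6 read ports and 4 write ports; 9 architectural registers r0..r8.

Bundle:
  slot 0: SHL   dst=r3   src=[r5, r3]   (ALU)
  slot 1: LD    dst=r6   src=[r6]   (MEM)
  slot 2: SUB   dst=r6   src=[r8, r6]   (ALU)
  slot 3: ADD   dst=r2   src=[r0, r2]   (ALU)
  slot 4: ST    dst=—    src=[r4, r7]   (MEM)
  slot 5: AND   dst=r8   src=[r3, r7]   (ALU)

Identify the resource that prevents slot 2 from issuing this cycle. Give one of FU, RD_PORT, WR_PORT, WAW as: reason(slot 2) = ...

reason(slot 2) = WAW

(0) want 1×ALU +2rd +1wr — yes → AL1|MU2|ME1|BR1|rd4|wr3
(1) want 1×MEM +1rd +1wr — yes → AL1|MU2|ME0|BR1|rd3|wr2
(2) want 1×ALU +2rd +1wr — WAW → AL1|MU2|ME0|BR1|rd3|wr2
(3) want 1×ALU +2rd +1wr — yes → AL0|MU2|ME0|BR1|rd1|wr1
(4) want 1×MEM +2rd +0wr — FU → AL0|MU2|ME0|BR1|rd1|wr1
(5) want 1×ALU +2rd +1wr — FU → AL0|MU2|ME0|BR1|rd1|wr1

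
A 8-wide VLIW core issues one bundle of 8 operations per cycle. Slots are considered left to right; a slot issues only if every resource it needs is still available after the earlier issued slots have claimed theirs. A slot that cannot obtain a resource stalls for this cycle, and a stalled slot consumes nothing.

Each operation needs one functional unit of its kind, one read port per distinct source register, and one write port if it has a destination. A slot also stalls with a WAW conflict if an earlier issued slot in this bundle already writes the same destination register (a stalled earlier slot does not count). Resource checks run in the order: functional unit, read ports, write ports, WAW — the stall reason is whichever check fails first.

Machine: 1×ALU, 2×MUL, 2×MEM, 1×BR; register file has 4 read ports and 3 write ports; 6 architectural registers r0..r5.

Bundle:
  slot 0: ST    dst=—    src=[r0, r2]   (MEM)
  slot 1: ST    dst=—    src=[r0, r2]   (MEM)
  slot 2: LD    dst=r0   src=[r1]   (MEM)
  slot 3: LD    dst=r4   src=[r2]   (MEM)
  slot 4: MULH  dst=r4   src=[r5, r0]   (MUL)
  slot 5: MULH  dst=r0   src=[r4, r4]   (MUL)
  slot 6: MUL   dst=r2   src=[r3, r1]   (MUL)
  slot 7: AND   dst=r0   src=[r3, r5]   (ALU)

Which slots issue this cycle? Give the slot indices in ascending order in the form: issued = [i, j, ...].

slot 0 (MEM): ISSUE — free A1,Mu2,Ld1,B1 rp2 wp3
slot 1 (MEM): ISSUE — free A1,Mu2,Ld0,B1 rp0 wp3
slot 2 (MEM): stall FU — free A1,Mu2,Ld0,B1 rp0 wp3
slot 3 (MEM): stall FU — free A1,Mu2,Ld0,B1 rp0 wp3
slot 4 (MUL): stall RD_PORT — free A1,Mu2,Ld0,B1 rp0 wp3
slot 5 (MUL): stall RD_PORT — free A1,Mu2,Ld0,B1 rp0 wp3
slot 6 (MUL): stall RD_PORT — free A1,Mu2,Ld0,B1 rp0 wp3
slot 7 (ALU): stall RD_PORT — free A1,Mu2,Ld0,B1 rp0 wp3

issued = [0, 1]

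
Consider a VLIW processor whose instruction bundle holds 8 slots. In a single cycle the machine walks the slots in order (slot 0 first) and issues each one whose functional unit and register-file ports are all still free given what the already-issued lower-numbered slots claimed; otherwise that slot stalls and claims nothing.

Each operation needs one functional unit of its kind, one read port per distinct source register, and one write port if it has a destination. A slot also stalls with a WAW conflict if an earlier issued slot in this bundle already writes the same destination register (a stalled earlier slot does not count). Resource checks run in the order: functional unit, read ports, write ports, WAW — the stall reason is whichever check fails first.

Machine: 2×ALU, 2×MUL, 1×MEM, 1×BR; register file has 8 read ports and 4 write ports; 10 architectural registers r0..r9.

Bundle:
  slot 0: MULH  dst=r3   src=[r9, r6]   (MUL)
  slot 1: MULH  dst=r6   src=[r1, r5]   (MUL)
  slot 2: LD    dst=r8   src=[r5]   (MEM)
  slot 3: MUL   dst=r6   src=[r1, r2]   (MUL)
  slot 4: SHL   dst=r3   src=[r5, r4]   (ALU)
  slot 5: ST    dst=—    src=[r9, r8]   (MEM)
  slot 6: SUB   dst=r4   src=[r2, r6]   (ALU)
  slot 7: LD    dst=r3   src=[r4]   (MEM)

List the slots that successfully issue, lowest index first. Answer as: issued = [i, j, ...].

#0 MUL src=r9,r6 dispatched  <A:2 Mu:1 Ld:1 B:1 rd:6 wr:3>
#1 MUL src=r1,r5 dispatched  <A:2 Mu:0 Ld:1 B:1 rd:4 wr:2>
#2 MEM src=r5 dispatched  <A:2 Mu:0 Ld:0 B:1 rd:3 wr:1>
#3 MUL src=r1,r2 held:FU  <A:2 Mu:0 Ld:0 B:1 rd:3 wr:1>
#4 ALU src=r5,r4 held:WAW  <A:2 Mu:0 Ld:0 B:1 rd:3 wr:1>
#5 MEM src=r9,r8 held:FU  <A:2 Mu:0 Ld:0 B:1 rd:3 wr:1>
#6 ALU src=r2,r6 dispatched  <A:1 Mu:0 Ld:0 B:1 rd:1 wr:0>
#7 MEM src=r4 held:FU  <A:1 Mu:0 Ld:0 B:1 rd:1 wr:0>

issued = [0, 1, 2, 6]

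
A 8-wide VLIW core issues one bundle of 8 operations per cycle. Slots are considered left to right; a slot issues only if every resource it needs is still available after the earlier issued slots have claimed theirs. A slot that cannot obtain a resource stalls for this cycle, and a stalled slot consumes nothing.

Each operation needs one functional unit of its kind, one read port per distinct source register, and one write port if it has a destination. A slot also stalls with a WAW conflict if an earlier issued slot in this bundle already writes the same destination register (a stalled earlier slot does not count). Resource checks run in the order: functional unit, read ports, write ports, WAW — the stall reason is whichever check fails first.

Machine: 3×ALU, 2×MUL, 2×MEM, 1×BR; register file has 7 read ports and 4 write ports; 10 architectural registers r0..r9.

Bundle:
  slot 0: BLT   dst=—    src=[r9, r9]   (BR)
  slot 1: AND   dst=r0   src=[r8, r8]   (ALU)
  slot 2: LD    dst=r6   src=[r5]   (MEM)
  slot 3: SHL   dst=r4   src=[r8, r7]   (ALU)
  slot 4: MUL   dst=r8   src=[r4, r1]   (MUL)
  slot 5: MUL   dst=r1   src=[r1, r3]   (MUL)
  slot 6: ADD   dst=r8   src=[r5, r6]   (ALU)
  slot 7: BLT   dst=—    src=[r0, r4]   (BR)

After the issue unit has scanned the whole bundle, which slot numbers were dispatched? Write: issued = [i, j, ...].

  0. BR ⇒ go  {3A/2Mu/2Ld/0B | 6r 4w}
  1. ALU→r0 ⇒ go  {2A/2Mu/2Ld/0B | 5r 3w}
  2. MEM→r6 ⇒ go  {2A/2Mu/1Ld/0B | 4r 2w}
  3. ALU→r4 ⇒ go  {1A/2Mu/1Ld/0B | 2r 1w}
  4. MUL→r8 ⇒ go  {1A/1Mu/1Ld/0B | 0r 0w}
  5. MUL→r1 ⇒ no(RD_PORT)  {1A/1Mu/1Ld/0B | 0r 0w}
  6. ALU→r8 ⇒ no(RD_PORT)  {1A/1Mu/1Ld/0B | 0r 0w}
  7. BR ⇒ no(FU)  {1A/1Mu/1Ld/0B | 0r 0w}

issued = [0, 1, 2, 3, 4]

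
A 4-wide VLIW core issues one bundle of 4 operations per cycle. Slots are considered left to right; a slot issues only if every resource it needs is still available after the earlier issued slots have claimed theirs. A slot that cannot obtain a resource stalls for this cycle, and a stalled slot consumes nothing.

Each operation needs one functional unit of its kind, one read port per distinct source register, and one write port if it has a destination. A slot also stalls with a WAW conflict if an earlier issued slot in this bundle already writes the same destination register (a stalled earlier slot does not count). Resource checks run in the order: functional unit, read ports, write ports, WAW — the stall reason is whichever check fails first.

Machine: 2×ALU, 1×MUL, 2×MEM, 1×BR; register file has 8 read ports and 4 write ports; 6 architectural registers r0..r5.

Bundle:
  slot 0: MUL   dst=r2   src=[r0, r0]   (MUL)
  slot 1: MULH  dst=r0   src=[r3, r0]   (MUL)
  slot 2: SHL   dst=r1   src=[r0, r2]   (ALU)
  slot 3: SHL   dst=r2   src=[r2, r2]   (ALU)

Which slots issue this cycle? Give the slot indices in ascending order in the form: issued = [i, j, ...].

#0 MUL src=r0,r0 dispatched  <A:2 Mu:0 Ld:2 B:1 rd:7 wr:3>
#1 MUL src=r3,r0 held:FU  <A:2 Mu:0 Ld:2 B:1 rd:7 wr:3>
#2 ALU src=r0,r2 dispatched  <A:1 Mu:0 Ld:2 B:1 rd:5 wr:2>
#3 ALU src=r2,r2 held:WAW  <A:1 Mu:0 Ld:2 B:1 rd:5 wr:2>

issued = [0, 2]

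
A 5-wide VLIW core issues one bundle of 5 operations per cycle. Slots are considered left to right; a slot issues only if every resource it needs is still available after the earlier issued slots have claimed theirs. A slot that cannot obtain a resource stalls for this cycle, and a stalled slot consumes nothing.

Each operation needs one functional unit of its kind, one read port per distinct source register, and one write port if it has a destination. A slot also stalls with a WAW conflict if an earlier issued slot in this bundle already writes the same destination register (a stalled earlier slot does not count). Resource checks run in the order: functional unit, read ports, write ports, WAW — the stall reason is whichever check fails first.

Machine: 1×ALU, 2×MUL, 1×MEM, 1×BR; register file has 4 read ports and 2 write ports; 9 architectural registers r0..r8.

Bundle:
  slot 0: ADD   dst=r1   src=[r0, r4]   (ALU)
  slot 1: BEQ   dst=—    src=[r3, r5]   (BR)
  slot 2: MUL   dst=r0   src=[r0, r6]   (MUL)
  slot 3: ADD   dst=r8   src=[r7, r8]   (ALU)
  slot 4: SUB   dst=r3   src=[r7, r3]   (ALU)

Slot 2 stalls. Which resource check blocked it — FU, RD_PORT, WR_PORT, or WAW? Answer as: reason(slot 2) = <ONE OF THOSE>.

(0) want 1×ALU +2rd +1wr — yes → AL0|MU2|ME1|BR1|rd2|wr1
(1) want 1×BR +2rd +0wr — yes → AL0|MU2|ME1|BR0|rd0|wr1
(2) want 1×MUL +2rd +1wr — RD_PORT → AL0|MU2|ME1|BR0|rd0|wr1
(3) want 1×ALU +2rd +1wr — FU → AL0|MU2|ME1|BR0|rd0|wr1
(4) want 1×ALU +2rd +1wr — FU → AL0|MU2|ME1|BR0|rd0|wr1

reason(slot 2) = RD_PORT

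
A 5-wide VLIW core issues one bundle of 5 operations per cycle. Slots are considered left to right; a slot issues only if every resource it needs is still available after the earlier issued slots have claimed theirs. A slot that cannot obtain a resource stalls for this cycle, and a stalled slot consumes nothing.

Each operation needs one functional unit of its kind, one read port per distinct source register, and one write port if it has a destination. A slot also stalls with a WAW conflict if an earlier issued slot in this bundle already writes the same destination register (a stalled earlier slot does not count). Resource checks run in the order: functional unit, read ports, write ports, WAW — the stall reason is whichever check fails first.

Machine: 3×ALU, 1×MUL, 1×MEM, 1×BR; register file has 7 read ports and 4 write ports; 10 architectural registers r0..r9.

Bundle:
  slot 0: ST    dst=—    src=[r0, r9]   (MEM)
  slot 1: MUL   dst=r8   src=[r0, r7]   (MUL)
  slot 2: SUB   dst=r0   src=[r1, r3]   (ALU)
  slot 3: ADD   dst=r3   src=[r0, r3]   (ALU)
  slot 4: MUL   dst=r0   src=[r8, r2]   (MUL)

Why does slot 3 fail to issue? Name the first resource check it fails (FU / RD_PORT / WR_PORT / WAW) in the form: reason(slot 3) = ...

(0) want 1×MEM +2rd +0wr — yes → AL3|MU1|ME0|BR1|rd5|wr4
(1) want 1×MUL +2rd +1wr — yes → AL3|MU0|ME0|BR1|rd3|wr3
(2) want 1×ALU +2rd +1wr — yes → AL2|MU0|ME0|BR1|rd1|wr2
(3) want 1×ALU +2rd +1wr — RD_PORT → AL2|MU0|ME0|BR1|rd1|wr2
(4) want 1×MUL +2rd +1wr — FU → AL2|MU0|ME0|BR1|rd1|wr2

reason(slot 3) = RD_PORT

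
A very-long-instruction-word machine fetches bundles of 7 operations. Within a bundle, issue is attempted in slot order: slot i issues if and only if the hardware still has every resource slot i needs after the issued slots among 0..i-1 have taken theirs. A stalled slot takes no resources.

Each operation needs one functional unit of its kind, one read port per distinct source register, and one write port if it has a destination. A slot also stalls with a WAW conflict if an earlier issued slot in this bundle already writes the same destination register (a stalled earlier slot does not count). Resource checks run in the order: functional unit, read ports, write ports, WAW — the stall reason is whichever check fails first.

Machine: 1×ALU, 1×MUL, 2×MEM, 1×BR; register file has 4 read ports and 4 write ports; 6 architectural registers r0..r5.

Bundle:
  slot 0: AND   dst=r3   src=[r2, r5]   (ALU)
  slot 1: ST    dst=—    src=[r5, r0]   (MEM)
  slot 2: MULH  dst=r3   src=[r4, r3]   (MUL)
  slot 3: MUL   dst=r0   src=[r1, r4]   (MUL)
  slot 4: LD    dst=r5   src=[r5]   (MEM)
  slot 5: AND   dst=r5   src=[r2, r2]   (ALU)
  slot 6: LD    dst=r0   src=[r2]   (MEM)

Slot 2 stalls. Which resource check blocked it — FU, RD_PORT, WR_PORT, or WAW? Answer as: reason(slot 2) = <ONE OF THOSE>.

#0 ALU src=r2,r5 dispatched  <A:0 Mu:1 Ld:2 B:1 rd:2 wr:3>
#1 MEM src=r5,r0 dispatched  <A:0 Mu:1 Ld:1 B:1 rd:0 wr:3>
#2 MUL src=r4,r3 held:RD_PORT  <A:0 Mu:1 Ld:1 B:1 rd:0 wr:3>
#3 MUL src=r1,r4 held:RD_PORT  <A:0 Mu:1 Ld:1 B:1 rd:0 wr:3>
#4 MEM src=r5 held:RD_PORT  <A:0 Mu:1 Ld:1 B:1 rd:0 wr:3>
#5 ALU src=r2,r2 held:FU  <A:0 Mu:1 Ld:1 B:1 rd:0 wr:3>
#6 MEM src=r2 held:RD_PORT  <A:0 Mu:1 Ld:1 B:1 rd:0 wr:3>

reason(slot 2) = RD_PORT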